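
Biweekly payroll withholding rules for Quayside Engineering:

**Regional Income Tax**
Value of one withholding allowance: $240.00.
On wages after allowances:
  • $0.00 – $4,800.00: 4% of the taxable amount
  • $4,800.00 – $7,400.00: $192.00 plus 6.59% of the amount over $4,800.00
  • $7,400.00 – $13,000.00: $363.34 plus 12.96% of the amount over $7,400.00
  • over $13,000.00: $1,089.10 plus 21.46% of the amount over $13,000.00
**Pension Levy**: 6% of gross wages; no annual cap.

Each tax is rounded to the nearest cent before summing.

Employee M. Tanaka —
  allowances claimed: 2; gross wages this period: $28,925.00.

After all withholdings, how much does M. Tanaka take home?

Regional Income Tax: taxable = $28,925.00 − 2×$240.00 = $28,445.00
  $1,089.10 + 21.46% × ($28,445.00 − $13,000.00) = $1,089.10 + 21.46% × $15,445.00 = $4,403.60
Pension Levy: 6% × $28,925.00 = $1,735.50
Total withheld: $4,403.60 + $1,735.50 = $6,139.10
Net pay: $28,925.00 − $6,139.10 = $22,785.90

$22,785.90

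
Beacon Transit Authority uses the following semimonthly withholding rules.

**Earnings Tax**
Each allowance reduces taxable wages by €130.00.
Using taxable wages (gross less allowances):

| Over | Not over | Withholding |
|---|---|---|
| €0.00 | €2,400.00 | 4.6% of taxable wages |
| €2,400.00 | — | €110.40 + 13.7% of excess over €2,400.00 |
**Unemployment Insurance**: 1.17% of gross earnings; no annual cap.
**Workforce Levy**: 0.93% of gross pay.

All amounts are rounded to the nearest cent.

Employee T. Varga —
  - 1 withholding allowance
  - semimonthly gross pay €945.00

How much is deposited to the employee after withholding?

€887.66

Earnings Tax: taxable = €945.00 − 1×€130.00 = €815.00
  4.6% × €815.00 = €37.49
Unemployment Insurance: 1.17% × €945.00 = €11.06
Workforce Levy: 0.93% × €945.00 = €8.79
Total withheld: €37.49 + €11.06 + €8.79 = €57.34
Net pay: €945.00 − €57.34 = €887.66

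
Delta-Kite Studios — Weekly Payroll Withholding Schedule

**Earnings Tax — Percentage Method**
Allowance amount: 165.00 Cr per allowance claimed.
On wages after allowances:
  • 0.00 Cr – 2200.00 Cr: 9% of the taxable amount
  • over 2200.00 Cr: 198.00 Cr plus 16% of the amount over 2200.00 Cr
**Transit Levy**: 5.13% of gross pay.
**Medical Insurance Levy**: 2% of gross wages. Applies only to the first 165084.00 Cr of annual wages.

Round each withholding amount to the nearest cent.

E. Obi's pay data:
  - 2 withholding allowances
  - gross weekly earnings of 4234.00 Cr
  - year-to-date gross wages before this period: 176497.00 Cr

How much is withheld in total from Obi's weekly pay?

687.84 Cr

Earnings Tax: taxable = 4234.00 Cr − 2×165.00 Cr = 3904.00 Cr
  198.00 Cr + 16% × (3904.00 Cr − 2200.00 Cr) = 198.00 Cr + 16% × 1704.00 Cr = 470.64 Cr
Transit Levy: 5.13% × 4234.00 Cr = 217.20 Cr
Medical Insurance Levy: YTD 176497.00 Cr ≥ cap 165084.00 Cr → 0.00 Cr
Total: 470.64 Cr + 217.20 Cr + 0.00 Cr = 687.84 Cr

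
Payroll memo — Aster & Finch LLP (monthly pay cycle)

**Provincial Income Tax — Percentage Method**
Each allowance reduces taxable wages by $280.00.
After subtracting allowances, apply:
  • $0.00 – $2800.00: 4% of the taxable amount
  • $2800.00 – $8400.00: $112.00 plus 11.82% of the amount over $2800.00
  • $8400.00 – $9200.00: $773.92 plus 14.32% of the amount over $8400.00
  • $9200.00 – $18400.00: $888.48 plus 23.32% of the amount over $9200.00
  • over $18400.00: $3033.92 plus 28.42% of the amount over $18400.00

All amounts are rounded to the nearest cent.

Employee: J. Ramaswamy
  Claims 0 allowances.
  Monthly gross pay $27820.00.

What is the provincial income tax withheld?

Provincial Income Tax: taxable = $27820.00
  $3033.92 + 28.42% × ($27820.00 − $18400.00) = $3033.92 + 28.42% × $9420.00 = $5711.08

$5711.08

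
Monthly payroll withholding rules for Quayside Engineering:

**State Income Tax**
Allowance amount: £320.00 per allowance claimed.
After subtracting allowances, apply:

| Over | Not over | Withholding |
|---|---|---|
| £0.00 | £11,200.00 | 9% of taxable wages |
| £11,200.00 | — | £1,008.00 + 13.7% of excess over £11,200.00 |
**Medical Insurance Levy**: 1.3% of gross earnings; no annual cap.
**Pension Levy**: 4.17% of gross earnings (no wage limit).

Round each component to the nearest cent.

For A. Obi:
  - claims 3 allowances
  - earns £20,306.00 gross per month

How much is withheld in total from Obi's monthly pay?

State Income Tax: taxable = £20,306.00 − 3×£320.00 = £19,346.00
  £1,008.00 + 13.7% × (£19,346.00 − £11,200.00) = £1,008.00 + 13.7% × £8,146.00 = £2,124.00
Medical Insurance Levy: 1.3% × £20,306.00 = £263.98
Pension Levy: 4.17% × £20,306.00 = £846.76
Total: £2,124.00 + £263.98 + £846.76 = £3,234.74

£3,234.74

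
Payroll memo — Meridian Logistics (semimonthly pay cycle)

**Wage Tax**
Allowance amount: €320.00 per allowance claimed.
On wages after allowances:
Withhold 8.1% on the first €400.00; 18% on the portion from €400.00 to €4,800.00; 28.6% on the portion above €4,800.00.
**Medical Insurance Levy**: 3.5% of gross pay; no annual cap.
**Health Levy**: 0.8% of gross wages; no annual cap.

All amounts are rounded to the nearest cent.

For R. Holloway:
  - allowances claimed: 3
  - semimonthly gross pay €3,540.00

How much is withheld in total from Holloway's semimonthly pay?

Wage Tax: taxable = €3,540.00 − 3×€320.00 = €2,580.00
  €32.40 + 18% × (€2,580.00 − €400.00) = €32.40 + 18% × €2,180.00 = €424.80
Medical Insurance Levy: 3.5% × €3,540.00 = €123.90
Health Levy: 0.8% × €3,540.00 = €28.32
Total: €424.80 + €123.90 + €28.32 = €577.02

€577.02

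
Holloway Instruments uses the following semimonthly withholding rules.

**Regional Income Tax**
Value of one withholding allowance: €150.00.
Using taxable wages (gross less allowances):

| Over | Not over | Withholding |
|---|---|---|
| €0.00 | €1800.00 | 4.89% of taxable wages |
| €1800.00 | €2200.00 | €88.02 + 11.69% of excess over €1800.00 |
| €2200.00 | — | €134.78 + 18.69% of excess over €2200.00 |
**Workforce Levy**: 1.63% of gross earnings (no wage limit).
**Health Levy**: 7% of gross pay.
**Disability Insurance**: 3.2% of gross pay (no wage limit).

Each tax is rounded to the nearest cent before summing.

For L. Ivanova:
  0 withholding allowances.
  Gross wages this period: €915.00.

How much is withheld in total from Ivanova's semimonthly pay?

Regional Income Tax: taxable = €915.00
  4.89% × €915.00 = €44.74
Workforce Levy: 1.63% × €915.00 = €14.91
Health Levy: 7% × €915.00 = €64.05
Disability Insurance: 3.2% × €915.00 = €29.28
Total: €44.74 + €14.91 + €64.05 + €29.28 = €152.98

€152.98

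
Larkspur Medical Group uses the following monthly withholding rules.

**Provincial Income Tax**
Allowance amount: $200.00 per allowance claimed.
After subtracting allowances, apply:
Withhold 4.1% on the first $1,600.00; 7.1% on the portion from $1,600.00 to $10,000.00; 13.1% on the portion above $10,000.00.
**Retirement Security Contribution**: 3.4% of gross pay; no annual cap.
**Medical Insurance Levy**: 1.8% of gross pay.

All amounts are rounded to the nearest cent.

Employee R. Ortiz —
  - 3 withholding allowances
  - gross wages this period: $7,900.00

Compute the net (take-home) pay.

$7,018.90

Provincial Income Tax: taxable = $7,900.00 − 3×$200.00 = $7,300.00
  $65.60 + 7.1% × ($7,300.00 − $1,600.00) = $65.60 + 7.1% × $5,700.00 = $470.30
Retirement Security Contribution: 3.4% × $7,900.00 = $268.60
Medical Insurance Levy: 1.8% × $7,900.00 = $142.20
Total withheld: $470.30 + $268.60 + $142.20 = $881.10
Net pay: $7,900.00 − $881.10 = $7,018.90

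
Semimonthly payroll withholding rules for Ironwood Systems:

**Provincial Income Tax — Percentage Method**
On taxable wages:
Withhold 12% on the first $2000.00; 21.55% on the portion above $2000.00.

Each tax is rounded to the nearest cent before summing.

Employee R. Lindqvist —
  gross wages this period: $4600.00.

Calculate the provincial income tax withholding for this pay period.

Provincial Income Tax: taxable = $4600.00
  $240.00 + 21.55% × ($4600.00 − $2000.00) = $240.00 + 21.55% × $2600.00 = $800.30

$800.30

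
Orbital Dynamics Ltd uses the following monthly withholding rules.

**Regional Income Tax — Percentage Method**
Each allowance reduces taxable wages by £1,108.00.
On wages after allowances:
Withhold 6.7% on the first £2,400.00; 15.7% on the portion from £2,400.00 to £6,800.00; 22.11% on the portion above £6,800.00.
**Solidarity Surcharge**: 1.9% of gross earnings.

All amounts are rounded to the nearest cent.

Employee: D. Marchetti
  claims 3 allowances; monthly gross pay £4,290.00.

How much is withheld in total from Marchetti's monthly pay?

£146.23

Regional Income Tax: taxable = £4,290.00 − 3×£1,108.00 = £966.00
  6.7% × £966.00 = £64.72
Solidarity Surcharge: 1.9% × £4,290.00 = £81.51
Total: £64.72 + £81.51 = £146.23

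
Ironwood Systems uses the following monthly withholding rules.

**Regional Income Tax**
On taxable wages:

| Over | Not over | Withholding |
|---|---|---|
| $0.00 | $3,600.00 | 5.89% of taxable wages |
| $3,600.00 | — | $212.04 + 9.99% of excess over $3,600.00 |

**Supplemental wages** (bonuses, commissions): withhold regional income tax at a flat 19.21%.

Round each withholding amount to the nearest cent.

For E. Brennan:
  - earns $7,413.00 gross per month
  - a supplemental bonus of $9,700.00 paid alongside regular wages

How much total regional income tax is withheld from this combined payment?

Regional Income Tax: taxable = $7,413.00
  $212.04 + 9.99% × ($7,413.00 − $3,600.00) = $212.04 + 9.99% × $3,813.00 = $592.96
Supplemental (19.21% flat on bonus): 19.21% × $9,700.00 = $1,863.37
Total regional income tax: $592.96 + $1,863.37 = $2,456.33

$2,456.33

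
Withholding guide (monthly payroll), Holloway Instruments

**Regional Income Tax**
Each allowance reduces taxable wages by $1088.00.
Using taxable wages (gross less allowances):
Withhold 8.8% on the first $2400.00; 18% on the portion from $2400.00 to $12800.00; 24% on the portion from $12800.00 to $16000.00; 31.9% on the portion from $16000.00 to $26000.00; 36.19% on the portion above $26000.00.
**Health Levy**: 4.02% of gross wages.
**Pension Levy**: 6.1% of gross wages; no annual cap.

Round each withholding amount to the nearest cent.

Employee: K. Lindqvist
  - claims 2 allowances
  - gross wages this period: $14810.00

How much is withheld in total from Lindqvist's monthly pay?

Regional Income Tax: taxable = $14810.00 − 2×$1088.00 = $12634.00
  $211.20 + 18% × ($12634.00 − $2400.00) = $211.20 + 18% × $10234.00 = $2053.32
Health Levy: 4.02% × $14810.00 = $595.36
Pension Levy: 6.1% × $14810.00 = $903.41
Total: $2053.32 + $595.36 + $903.41 = $3552.09

$3552.09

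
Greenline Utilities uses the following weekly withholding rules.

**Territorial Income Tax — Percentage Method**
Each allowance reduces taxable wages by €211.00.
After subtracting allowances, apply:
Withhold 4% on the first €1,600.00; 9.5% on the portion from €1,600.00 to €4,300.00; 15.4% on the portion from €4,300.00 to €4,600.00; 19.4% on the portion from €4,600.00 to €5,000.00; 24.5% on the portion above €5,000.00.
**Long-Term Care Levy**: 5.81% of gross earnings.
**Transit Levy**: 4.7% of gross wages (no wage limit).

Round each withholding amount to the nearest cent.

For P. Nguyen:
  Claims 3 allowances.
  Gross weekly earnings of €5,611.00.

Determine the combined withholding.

Territorial Income Tax: taxable = €5,611.00 − 3×€211.00 = €4,978.00
  €366.70 + 19.4% × (€4,978.00 − €4,600.00) = €366.70 + 19.4% × €378.00 = €440.03
Long-Term Care Levy: 5.81% × €5,611.00 = €326.00
Transit Levy: 4.7% × €5,611.00 = €263.72
Total: €440.03 + €326.00 + €263.72 = €1,029.75

€1,029.75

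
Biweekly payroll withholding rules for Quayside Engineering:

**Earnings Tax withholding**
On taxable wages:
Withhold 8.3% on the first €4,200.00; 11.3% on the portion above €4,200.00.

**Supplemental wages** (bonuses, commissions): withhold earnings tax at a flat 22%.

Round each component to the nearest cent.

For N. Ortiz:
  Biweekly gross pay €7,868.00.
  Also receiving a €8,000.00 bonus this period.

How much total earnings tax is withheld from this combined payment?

€2,523.08

Earnings Tax: taxable = €7,868.00
  €348.60 + 11.3% × (€7,868.00 − €4,200.00) = €348.60 + 11.3% × €3,668.00 = €763.08
Supplemental (22% flat on bonus): 22% × €8,000.00 = €1,760.00
Total earnings tax: €763.08 + €1,760.00 = €2,523.08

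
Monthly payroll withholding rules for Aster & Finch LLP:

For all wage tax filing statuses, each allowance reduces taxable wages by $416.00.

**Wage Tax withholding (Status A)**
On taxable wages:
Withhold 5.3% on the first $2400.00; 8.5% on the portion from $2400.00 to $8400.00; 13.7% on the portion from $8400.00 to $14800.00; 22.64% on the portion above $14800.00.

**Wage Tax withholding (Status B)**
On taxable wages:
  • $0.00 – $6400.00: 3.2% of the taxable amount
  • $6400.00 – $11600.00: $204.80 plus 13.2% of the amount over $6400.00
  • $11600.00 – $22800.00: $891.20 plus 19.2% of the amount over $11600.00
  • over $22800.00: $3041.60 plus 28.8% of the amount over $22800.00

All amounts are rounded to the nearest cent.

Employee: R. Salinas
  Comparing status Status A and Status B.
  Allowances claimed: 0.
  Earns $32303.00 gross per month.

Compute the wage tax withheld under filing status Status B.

$5778.46

Wage Tax (Status B): taxable = $32303.00
  $3041.60 + 28.8% × ($32303.00 − $22800.00) = $3041.60 + 28.8% × $9503.00 = $5778.46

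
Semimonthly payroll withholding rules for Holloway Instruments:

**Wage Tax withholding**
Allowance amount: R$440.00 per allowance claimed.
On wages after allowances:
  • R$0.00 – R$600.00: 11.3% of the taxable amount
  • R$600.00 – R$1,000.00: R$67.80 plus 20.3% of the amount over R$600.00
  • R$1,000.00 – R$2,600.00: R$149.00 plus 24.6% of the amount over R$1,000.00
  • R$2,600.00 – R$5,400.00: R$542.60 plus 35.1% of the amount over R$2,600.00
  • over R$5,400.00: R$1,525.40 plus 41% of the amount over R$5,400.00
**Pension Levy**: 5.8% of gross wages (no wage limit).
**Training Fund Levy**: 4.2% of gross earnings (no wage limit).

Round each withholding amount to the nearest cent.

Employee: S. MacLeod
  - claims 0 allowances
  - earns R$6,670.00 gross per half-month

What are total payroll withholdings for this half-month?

Wage Tax: taxable = R$6,670.00
  R$1,525.40 + 41% × (R$6,670.00 − R$5,400.00) = R$1,525.40 + 41% × R$1,270.00 = R$2,046.10
Pension Levy: 5.8% × R$6,670.00 = R$386.86
Training Fund Levy: 4.2% × R$6,670.00 = R$280.14
Total: R$2,046.10 + R$386.86 + R$280.14 = R$2,713.10

R$2,713.10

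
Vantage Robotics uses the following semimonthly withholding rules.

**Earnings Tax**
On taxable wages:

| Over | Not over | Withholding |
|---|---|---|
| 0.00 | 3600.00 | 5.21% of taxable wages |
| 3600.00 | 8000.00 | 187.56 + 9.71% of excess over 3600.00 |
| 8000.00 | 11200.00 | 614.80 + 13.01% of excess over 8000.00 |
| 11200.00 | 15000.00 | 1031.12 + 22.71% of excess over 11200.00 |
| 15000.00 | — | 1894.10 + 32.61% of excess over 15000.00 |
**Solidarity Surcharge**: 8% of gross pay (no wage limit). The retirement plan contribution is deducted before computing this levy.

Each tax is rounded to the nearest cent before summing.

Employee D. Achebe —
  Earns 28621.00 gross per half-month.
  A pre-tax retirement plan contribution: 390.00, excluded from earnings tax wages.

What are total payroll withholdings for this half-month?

Earnings Tax: taxable = 28621.00 − 390.00 = 28231.00
  1894.10 + 32.61% × (28231.00 − 15000.00) = 1894.10 + 32.61% × 13231.00 = 6208.73
Solidarity Surcharge: 8% × 28231.00 = 2258.48
Total: 6208.73 + 2258.48 = 8467.21

8467.21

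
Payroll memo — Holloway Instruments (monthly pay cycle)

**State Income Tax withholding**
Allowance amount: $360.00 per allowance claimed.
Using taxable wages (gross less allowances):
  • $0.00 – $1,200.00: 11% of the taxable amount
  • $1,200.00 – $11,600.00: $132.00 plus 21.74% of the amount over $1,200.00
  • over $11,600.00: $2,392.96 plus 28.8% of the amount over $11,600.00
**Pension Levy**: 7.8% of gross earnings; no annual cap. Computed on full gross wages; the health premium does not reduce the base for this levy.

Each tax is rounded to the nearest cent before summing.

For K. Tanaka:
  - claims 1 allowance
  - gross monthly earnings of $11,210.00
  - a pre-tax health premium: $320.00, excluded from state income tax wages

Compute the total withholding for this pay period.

State Income Tax: taxable = $11,210.00 − $320.00 − 1×$360.00 = $10,530.00
  $132.00 + 21.74% × ($10,530.00 − $1,200.00) = $132.00 + 21.74% × $9,330.00 = $2,160.34
Pension Levy: 7.8% × $11,210.00 = $874.38
Total: $2,160.34 + $874.38 = $3,034.72

$3,034.72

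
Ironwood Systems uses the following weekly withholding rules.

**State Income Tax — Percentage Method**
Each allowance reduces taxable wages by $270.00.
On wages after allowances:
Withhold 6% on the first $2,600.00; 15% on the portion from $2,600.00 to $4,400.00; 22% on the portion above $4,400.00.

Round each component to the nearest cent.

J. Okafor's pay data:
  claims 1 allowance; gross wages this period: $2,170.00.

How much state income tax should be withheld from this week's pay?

$114.00

State Income Tax: taxable = $2,170.00 − 1×$270.00 = $1,900.00
  6% × $1,900.00 = $114.00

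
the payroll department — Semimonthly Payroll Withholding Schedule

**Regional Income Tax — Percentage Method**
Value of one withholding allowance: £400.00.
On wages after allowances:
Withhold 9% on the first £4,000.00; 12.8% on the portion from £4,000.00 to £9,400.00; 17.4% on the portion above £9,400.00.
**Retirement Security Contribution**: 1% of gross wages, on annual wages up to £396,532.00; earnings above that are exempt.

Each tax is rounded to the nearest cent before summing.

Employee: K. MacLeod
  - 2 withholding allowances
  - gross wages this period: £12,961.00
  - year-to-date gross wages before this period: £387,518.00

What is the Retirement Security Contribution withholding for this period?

£90.14

Retirement Security Contribution: cap £396,532.00 − YTD £387,518.00 = £9,014.00 subject; 1% × £9,014.00 = £90.14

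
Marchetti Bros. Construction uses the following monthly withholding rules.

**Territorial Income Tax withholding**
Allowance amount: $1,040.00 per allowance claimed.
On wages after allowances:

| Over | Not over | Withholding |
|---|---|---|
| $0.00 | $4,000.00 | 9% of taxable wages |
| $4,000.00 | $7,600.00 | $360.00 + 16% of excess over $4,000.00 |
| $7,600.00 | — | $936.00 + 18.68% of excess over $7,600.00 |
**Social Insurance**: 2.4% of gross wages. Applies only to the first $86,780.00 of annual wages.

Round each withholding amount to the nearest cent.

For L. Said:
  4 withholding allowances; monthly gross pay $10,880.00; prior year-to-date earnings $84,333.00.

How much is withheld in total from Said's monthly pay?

$853.93

Territorial Income Tax: taxable = $10,880.00 − 4×$1,040.00 = $6,720.00
  $360.00 + 16% × ($6,720.00 − $4,000.00) = $360.00 + 16% × $2,720.00 = $795.20
Social Insurance: cap $86,780.00 − YTD $84,333.00 = $2,447.00 subject; 2.4% × $2,447.00 = $58.73
Total: $795.20 + $58.73 = $853.93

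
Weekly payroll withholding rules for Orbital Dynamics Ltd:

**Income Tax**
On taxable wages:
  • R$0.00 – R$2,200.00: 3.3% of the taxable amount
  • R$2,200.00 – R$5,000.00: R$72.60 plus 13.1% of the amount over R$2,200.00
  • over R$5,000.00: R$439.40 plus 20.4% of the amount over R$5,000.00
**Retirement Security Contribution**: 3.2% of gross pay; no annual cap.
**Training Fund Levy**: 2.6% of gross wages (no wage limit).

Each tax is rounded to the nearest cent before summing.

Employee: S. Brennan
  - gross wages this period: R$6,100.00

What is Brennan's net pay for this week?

R$5,082.40

Income Tax: taxable = R$6,100.00
  R$439.40 + 20.4% × (R$6,100.00 − R$5,000.00) = R$439.40 + 20.4% × R$1,100.00 = R$663.80
Retirement Security Contribution: 3.2% × R$6,100.00 = R$195.20
Training Fund Levy: 2.6% × R$6,100.00 = R$158.60
Total withheld: R$663.80 + R$195.20 + R$158.60 = R$1,017.60
Net pay: R$6,100.00 − R$1,017.60 = R$5,082.40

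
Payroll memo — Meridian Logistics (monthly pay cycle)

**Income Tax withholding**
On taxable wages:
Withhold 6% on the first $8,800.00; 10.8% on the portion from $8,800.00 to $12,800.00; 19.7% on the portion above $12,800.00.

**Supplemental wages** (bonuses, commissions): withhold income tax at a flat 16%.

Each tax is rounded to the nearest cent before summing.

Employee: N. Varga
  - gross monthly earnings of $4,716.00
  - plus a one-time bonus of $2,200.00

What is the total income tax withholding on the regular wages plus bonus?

Income Tax: taxable = $4,716.00
  6% × $4,716.00 = $282.96
Supplemental (16% flat on bonus): 16% × $2,200.00 = $352.00
Total income tax: $282.96 + $352.00 = $634.96

$634.96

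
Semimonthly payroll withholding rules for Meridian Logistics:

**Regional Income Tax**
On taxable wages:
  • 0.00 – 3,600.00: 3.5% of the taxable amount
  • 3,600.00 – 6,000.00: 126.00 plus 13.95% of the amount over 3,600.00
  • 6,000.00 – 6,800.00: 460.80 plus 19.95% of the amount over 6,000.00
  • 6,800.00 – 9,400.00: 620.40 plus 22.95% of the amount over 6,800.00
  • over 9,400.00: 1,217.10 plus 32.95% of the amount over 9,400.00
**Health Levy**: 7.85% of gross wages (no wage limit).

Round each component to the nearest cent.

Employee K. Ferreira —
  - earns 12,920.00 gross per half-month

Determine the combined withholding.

3,391.16

Regional Income Tax: taxable = 12,920.00
  1,217.10 + 32.95% × (12,920.00 − 9,400.00) = 1,217.10 + 32.95% × 3,520.00 = 2,376.94
Health Levy: 7.85% × 12,920.00 = 1,014.22
Total: 2,376.94 + 1,014.22 = 3,391.16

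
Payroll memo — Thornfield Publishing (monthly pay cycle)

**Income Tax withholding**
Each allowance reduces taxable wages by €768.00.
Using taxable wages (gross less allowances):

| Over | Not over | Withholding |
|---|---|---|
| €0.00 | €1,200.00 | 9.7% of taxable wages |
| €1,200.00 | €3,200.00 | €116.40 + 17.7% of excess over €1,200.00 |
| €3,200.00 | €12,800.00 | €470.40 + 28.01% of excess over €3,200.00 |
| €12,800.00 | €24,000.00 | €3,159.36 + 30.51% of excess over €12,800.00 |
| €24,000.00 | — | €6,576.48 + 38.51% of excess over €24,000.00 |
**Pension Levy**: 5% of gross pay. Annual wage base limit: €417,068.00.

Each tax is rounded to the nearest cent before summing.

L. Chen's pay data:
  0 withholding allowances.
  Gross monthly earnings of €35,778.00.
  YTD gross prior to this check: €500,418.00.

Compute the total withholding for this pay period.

Income Tax: taxable = €35,778.00
  €6,576.48 + 38.51% × (€35,778.00 − €24,000.00) = €6,576.48 + 38.51% × €11,778.00 = €11,112.19
Pension Levy: YTD €500,418.00 ≥ cap €417,068.00 → €0.00
Total: €11,112.19 + €0.00 = €11,112.19

€11,112.19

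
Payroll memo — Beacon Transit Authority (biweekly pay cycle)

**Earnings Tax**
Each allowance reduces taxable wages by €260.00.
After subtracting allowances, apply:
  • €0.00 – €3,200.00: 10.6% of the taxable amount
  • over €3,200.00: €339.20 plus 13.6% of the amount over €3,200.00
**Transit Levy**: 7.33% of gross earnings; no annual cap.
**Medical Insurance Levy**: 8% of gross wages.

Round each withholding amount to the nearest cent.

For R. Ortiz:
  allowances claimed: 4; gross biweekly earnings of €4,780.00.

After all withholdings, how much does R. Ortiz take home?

Earnings Tax: taxable = €4,780.00 − 4×€260.00 = €3,740.00
  €339.20 + 13.6% × (€3,740.00 − €3,200.00) = €339.20 + 13.6% × €540.00 = €412.64
Transit Levy: 7.33% × €4,780.00 = €350.37
Medical Insurance Levy: 8% × €4,780.00 = €382.40
Total withheld: €412.64 + €350.37 + €382.40 = €1,145.41
Net pay: €4,780.00 − €1,145.41 = €3,634.59

€3,634.59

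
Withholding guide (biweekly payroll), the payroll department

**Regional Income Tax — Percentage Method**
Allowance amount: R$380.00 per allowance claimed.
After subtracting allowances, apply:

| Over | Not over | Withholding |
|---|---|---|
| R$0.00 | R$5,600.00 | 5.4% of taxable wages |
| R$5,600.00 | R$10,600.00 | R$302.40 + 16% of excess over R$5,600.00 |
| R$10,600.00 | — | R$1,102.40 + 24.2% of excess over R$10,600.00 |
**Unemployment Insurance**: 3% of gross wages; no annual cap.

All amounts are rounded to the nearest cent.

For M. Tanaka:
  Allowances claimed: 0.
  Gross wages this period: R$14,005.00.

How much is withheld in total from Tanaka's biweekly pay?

R$2,346.56

Regional Income Tax: taxable = R$14,005.00
  R$1,102.40 + 24.2% × (R$14,005.00 − R$10,600.00) = R$1,102.40 + 24.2% × R$3,405.00 = R$1,926.41
Unemployment Insurance: 3% × R$14,005.00 = R$420.15
Total: R$1,926.41 + R$420.15 = R$2,346.56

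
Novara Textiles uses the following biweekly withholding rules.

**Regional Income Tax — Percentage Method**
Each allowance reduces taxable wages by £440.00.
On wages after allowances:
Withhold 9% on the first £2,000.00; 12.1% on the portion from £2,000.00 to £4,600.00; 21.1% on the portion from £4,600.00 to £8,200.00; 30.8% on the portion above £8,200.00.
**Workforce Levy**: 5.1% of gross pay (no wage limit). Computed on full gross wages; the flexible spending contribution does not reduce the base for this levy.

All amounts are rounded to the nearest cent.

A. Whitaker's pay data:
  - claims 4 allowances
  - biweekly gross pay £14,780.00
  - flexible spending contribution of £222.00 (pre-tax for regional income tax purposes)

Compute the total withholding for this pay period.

Regional Income Tax: taxable = £14,780.00 − £222.00 − 4×£440.00 = £12,798.00
  £1,254.20 + 30.8% × (£12,798.00 − £8,200.00) = £1,254.20 + 30.8% × £4,598.00 = £2,670.38
Workforce Levy: 5.1% × £14,780.00 = £753.78
Total: £2,670.38 + £753.78 = £3,424.16

£3,424.16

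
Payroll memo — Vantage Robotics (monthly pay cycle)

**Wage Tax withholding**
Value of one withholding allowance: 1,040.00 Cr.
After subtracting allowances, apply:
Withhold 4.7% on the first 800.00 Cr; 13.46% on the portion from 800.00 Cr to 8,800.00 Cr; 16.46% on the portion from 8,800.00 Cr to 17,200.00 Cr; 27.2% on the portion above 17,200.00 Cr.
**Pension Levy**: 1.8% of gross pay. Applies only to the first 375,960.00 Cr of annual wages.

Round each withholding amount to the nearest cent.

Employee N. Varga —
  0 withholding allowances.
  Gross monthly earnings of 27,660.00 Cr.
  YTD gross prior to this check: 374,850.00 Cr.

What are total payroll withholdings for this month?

Wage Tax: taxable = 27,660.00 Cr
  2,497.04 Cr + 27.2% × (27,660.00 Cr − 17,200.00 Cr) = 2,497.04 Cr + 27.2% × 10,460.00 Cr = 5,342.16 Cr
Pension Levy: cap 375,960.00 Cr − YTD 374,850.00 Cr = 1,110.00 Cr subject; 1.8% × 1,110.00 Cr = 19.98 Cr
Total: 5,342.16 Cr + 19.98 Cr = 5,362.14 Cr

5,362.14 Cr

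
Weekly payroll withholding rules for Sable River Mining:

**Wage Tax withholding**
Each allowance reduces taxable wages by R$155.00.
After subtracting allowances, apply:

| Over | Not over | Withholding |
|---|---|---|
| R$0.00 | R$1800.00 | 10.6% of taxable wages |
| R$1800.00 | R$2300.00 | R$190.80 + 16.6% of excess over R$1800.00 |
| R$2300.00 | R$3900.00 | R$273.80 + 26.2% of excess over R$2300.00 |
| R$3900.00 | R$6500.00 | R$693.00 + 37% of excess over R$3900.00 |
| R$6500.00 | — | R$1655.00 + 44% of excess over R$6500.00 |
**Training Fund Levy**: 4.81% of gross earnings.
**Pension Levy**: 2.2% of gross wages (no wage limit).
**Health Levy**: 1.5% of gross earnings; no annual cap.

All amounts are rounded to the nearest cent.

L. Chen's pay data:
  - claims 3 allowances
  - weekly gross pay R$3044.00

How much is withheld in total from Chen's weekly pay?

R$605.95

Wage Tax: taxable = R$3044.00 − 3×R$155.00 = R$2579.00
  R$273.80 + 26.2% × (R$2579.00 − R$2300.00) = R$273.80 + 26.2% × R$279.00 = R$346.90
Training Fund Levy: 4.81% × R$3044.00 = R$146.42
Pension Levy: 2.2% × R$3044.00 = R$66.97
Health Levy: 1.5% × R$3044.00 = R$45.66
Total: R$346.90 + R$146.42 + R$66.97 + R$45.66 = R$605.95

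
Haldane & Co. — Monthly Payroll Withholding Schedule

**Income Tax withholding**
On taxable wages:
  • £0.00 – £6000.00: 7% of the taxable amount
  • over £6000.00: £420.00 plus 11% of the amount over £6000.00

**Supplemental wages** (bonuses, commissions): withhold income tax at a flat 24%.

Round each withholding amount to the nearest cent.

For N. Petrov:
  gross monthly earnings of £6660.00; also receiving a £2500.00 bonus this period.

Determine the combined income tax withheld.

£1092.60

Income Tax: taxable = £6660.00
  £420.00 + 11% × (£6660.00 − £6000.00) = £420.00 + 11% × £660.00 = £492.60
Supplemental (24% flat on bonus): 24% × £2500.00 = £600.00
Total income tax: £492.60 + £600.00 = £1092.60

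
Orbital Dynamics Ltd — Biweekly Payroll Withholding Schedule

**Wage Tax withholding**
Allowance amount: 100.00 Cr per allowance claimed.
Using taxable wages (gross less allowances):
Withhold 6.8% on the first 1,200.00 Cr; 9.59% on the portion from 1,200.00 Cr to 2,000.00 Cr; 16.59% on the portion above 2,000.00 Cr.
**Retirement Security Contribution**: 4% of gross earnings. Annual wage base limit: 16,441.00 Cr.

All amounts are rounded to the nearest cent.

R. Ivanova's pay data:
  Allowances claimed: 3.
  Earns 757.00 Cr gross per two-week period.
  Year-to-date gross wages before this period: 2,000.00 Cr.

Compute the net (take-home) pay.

695.64 Cr

Wage Tax: taxable = 757.00 Cr − 3×100.00 Cr = 457.00 Cr
  6.8% × 457.00 Cr = 31.08 Cr
Retirement Security Contribution: 4% × 757.00 Cr = 30.28 Cr
Total withheld: 31.08 Cr + 30.28 Cr = 61.36 Cr
Net pay: 757.00 Cr − 61.36 Cr = 695.64 Cr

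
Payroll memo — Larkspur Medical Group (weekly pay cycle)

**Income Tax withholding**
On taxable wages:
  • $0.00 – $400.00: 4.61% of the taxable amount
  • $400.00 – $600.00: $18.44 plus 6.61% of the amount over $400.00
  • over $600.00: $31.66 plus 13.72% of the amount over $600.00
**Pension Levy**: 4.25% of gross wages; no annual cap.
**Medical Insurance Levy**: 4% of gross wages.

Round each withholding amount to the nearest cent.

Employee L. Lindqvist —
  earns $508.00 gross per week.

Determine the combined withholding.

$67.49

Income Tax: taxable = $508.00
  $18.44 + 6.61% × ($508.00 − $400.00) = $18.44 + 6.61% × $108.00 = $25.58
Pension Levy: 4.25% × $508.00 = $21.59
Medical Insurance Levy: 4% × $508.00 = $20.32
Total: $25.58 + $21.59 + $20.32 = $67.49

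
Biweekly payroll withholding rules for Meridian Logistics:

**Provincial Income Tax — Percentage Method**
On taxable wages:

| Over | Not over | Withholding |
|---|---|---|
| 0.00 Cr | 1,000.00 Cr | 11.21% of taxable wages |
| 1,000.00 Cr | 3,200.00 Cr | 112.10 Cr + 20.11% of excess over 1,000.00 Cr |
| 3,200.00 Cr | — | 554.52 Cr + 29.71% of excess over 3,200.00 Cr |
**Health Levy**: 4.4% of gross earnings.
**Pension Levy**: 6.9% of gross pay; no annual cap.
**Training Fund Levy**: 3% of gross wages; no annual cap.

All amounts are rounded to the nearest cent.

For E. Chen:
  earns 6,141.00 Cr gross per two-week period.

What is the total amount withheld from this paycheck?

2,306.45 Cr

Provincial Income Tax: taxable = 6,141.00 Cr
  554.52 Cr + 29.71% × (6,141.00 Cr − 3,200.00 Cr) = 554.52 Cr + 29.71% × 2,941.00 Cr = 1,428.29 Cr
Health Levy: 4.4% × 6,141.00 Cr = 270.20 Cr
Pension Levy: 6.9% × 6,141.00 Cr = 423.73 Cr
Training Fund Levy: 3% × 6,141.00 Cr = 184.23 Cr
Total: 1,428.29 Cr + 270.20 Cr + 423.73 Cr + 184.23 Cr = 2,306.45 Cr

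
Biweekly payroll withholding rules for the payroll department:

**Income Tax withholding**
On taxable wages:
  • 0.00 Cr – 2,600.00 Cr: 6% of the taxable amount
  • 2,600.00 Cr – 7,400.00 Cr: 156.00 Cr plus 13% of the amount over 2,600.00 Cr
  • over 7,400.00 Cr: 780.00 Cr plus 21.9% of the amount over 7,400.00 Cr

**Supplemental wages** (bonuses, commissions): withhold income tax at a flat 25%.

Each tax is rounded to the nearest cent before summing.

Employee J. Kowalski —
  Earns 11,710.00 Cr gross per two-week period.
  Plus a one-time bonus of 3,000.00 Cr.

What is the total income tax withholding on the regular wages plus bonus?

2,473.89 Cr

Income Tax: taxable = 11,710.00 Cr
  780.00 Cr + 21.9% × (11,710.00 Cr − 7,400.00 Cr) = 780.00 Cr + 21.9% × 4,310.00 Cr = 1,723.89 Cr
Supplemental (25% flat on bonus): 25% × 3,000.00 Cr = 750.00 Cr
Total income tax: 1,723.89 Cr + 750.00 Cr = 2,473.89 Cr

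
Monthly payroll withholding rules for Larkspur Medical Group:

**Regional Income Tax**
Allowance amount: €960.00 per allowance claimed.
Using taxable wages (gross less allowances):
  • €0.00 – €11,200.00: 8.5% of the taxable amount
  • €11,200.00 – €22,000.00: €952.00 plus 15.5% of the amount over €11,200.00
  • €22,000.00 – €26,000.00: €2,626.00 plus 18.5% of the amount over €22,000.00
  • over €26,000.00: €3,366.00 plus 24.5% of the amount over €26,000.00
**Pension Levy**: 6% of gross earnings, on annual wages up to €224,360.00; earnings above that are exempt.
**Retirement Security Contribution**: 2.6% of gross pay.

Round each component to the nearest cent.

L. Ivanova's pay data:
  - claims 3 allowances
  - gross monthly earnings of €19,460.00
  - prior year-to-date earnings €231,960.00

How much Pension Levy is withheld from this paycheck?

Pension Levy: YTD €231,960.00 ≥ cap €224,360.00 → €0.00

€0.00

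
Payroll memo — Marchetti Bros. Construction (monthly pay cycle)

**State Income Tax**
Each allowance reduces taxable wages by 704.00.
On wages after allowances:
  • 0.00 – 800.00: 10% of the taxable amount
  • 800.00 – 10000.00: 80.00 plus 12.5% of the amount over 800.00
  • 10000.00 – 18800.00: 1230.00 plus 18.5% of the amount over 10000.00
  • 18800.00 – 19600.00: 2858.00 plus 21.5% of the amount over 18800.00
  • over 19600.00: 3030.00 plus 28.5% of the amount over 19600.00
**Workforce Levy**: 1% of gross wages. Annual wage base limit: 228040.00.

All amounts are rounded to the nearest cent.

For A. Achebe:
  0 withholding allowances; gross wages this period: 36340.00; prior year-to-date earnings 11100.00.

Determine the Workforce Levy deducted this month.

Workforce Levy: 1% × 36340.00 = 363.40

363.40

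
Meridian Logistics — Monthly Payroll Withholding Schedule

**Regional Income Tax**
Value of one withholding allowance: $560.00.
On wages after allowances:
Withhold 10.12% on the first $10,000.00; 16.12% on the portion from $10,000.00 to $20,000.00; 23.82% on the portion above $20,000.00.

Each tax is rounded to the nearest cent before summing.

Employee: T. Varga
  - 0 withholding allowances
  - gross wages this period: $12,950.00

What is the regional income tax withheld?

$1,487.54

Regional Income Tax: taxable = $12,950.00
  $1,012.00 + 16.12% × ($12,950.00 − $10,000.00) = $1,012.00 + 16.12% × $2,950.00 = $1,487.54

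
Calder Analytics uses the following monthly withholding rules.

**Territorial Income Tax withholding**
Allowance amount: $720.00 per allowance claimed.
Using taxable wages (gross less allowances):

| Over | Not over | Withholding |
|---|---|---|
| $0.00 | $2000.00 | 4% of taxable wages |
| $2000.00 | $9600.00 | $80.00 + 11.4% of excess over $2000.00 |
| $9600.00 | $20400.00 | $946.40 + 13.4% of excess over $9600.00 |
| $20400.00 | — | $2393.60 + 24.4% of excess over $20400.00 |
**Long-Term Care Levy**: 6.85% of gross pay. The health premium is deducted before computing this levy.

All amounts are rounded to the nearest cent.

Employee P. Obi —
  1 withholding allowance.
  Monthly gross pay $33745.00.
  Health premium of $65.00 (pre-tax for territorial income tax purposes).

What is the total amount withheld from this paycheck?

$7765.32

Territorial Income Tax: taxable = $33745.00 − $65.00 − 1×$720.00 = $32960.00
  $2393.60 + 24.4% × ($32960.00 − $20400.00) = $2393.60 + 24.4% × $12560.00 = $5458.24
Long-Term Care Levy: 6.85% × $33680.00 = $2307.08
Total: $5458.24 + $2307.08 = $7765.32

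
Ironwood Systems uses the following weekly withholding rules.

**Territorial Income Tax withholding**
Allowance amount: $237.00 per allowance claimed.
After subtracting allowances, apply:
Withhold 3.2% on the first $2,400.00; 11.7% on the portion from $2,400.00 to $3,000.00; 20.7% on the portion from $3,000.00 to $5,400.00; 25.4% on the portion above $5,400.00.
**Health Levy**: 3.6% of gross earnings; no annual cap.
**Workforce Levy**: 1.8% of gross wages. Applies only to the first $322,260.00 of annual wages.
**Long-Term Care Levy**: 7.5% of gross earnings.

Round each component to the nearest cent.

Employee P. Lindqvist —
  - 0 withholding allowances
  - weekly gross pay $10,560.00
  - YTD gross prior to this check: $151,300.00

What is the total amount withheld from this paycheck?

Territorial Income Tax: taxable = $10,560.00
  $643.80 + 25.4% × ($10,560.00 − $5,400.00) = $643.80 + 25.4% × $5,160.00 = $1,954.44
Health Levy: 3.6% × $10,560.00 = $380.16
Workforce Levy: 1.8% × $10,560.00 = $190.08
Long-Term Care Levy: 7.5% × $10,560.00 = $792.00
Total: $1,954.44 + $380.16 + $190.08 + $792.00 = $3,316.68

$3,316.68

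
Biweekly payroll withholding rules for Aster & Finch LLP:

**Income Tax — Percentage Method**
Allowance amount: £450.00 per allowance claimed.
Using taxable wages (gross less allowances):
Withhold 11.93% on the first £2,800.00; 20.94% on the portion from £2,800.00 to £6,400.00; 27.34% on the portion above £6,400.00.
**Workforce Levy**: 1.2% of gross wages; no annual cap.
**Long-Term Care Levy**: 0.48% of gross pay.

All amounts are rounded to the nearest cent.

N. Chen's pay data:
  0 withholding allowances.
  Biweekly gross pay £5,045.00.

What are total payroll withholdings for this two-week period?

£888.90

Income Tax: taxable = £5,045.00
  £334.04 + 20.94% × (£5,045.00 − £2,800.00) = £334.04 + 20.94% × £2,245.00 = £804.14
Workforce Levy: 1.2% × £5,045.00 = £60.54
Long-Term Care Levy: 0.48% × £5,045.00 = £24.22
Total: £804.14 + £60.54 + £24.22 = £888.90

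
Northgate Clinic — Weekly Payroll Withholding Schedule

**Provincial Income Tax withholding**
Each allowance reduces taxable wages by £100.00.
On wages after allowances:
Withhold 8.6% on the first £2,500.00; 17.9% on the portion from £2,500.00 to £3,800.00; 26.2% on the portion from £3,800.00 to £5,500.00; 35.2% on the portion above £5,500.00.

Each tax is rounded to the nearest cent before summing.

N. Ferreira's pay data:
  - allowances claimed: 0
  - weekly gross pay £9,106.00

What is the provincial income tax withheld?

Provincial Income Tax: taxable = £9,106.00
  £893.10 + 35.2% × (£9,106.00 − £5,500.00) = £893.10 + 35.2% × £3,606.00 = £2,162.41

£2,162.41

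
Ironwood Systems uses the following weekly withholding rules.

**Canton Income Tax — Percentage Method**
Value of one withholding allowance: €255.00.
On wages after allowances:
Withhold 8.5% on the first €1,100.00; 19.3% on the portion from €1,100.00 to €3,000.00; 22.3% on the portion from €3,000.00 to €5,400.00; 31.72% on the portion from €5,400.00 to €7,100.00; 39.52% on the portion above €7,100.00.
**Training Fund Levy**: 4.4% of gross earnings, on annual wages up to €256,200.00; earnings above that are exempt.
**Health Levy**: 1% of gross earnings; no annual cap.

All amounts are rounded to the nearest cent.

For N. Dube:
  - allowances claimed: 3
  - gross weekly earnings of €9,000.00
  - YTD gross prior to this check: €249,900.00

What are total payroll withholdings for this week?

Canton Income Tax: taxable = €9,000.00 − 3×€255.00 = €8,235.00
  €1,534.64 + 39.52% × (€8,235.00 − €7,100.00) = €1,534.64 + 39.52% × €1,135.00 = €1,983.19
Training Fund Levy: cap €256,200.00 − YTD €249,900.00 = €6,300.00 subject; 4.4% × €6,300.00 = €277.20
Health Levy: 1% × €9,000.00 = €90.00
Total: €1,983.19 + €277.20 + €90.00 = €2,350.39

€2,350.39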